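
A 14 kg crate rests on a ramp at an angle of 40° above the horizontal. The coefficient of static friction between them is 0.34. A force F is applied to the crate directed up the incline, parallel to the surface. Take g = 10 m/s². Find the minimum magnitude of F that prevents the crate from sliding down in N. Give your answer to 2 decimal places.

The normal force is N = mg cos 40° = 107.246 N. With F at its minimum the crate is on the verge of sliding down, so static friction is at its maximum μ_s N = 0.34 × 107.246 = 36.464 N and acts up the slope.
Equilibrium along the incline: F + μ_s N = mg sin 40°, so F = 89.990 − 36.464 = 53.526 N.

53.53 N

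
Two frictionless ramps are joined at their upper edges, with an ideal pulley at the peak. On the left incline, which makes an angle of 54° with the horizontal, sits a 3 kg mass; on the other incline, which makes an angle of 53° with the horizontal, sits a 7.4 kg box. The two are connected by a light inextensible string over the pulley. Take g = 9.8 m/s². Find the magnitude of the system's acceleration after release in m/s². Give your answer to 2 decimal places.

Resolve each weight along its own incline: the 3 kg mass has component 3 × 9.8 × sin 54° = 23.785 N down its slope, and the 7.4 kg mass has 7.4 × 9.8 × sin 53° = 57.917 N down its slope.
The 7.4 kg side's 57.917 N exceeds the other side's 23.785 N, so that mass slides down and the 3 kg mass slides up. Taking that direction as positive, Newton's second law for the whole system gives 57.917 − 23.785 = (3 + 7.4) a, so a = 34.132 / 10.4 = 3.2819 m/s².

3.28 m/s²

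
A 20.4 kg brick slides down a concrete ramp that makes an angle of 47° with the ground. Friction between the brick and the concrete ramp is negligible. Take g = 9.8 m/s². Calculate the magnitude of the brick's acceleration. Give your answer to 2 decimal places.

Resolving the weight along the incline: the component pulling the brick down the slope is mg sin 47° = 20.4 × 9.8 × 0.7314 = 146.221 N, and the normal force is N = mg cos 47° = 20.4 × 9.8 × 0.6820 = 136.345 N.
With no friction the net force along the incline is 146.221 N, so a = g sin 47° = 146.221 / 20.4 = 7.1677 m/s².

7.17 m/s²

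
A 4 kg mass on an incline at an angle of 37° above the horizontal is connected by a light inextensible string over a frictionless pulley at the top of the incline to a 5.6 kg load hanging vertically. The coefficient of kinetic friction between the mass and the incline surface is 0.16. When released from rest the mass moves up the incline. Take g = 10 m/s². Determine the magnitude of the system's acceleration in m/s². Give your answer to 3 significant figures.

For the mass on the incline: the weight component along the slope is m₁g sin 37° = 4 × 10 × 0.6018 = 24.072 N and the normal force is N = m₁g cos 37° = 31.945 N.
Kinetic friction opposes the mass's motion up the incline: f = μN = 0.16 × 31.945 = 5.111 N acting down the slope.
Newton's second law for the mass (up-slope positive): T − 24.072 − 5.111 = 4 a. For the hanging load (downward positive): 5.6 × 10 − T = 5.6 a.
Adding the two equations eliminates T: 26.817 = 9.6 a, so a = 2.7934 m/s².

2.79 m/s²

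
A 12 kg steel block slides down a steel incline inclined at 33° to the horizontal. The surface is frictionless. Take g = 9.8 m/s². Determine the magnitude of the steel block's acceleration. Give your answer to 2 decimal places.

Resolving the weight along the incline: the component pulling the steel block down the slope is mg sin 33° = 12 × 9.8 × 0.5446 = 64.045 N, and the normal force is N = mg cos 33° = 12 × 9.8 × 0.8387 = 98.631 N.
With no friction the net force along the incline is 64.045 N, so a = g sin 33° = 64.045 / 12 = 5.3371 m/s².

5.34 m/s²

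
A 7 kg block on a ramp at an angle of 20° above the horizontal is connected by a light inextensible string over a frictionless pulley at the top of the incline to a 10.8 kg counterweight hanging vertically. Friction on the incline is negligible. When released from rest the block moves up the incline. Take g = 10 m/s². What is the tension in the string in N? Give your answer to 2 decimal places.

For the block on the incline: the weight component along the slope is m₁g sin 20° = 7 × 10 × 0.3420 = 23.940 N and the normal force is N = m₁g cos 20° = 65.778 N.
Newton's second law for the block (up-slope positive): T − 23.940 = 7 a. For the hanging counterweight (downward positive): 10.8 × 10 − T = 10.8 a.
Adding the two equations eliminates T: 84.060 = 17.8 a, so a = 4.7225 m/s².
Then from the hanging counterweight's equation, T = 10.8 × (10 − 4.7225) = 56.997 N.

57.00 N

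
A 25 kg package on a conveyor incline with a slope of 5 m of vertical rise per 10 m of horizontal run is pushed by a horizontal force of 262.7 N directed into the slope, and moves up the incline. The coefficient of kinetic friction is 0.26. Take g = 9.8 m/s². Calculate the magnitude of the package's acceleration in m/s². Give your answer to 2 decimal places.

1.52 m/s²

The horizontal push has components F cos 26.57° = 262.7 × 0.8944 = 234.959 N up the incline and F sin 26.57° = 262.7 × 0.4472 = 117.479 N pressing into the surface.
The normal force is therefore N = mg cos 26.57° + F sin 26.57° = 219.128 + 117.479 = 336.607 N, and kinetic friction down the slope is μN = 0.26 × 336.607 = 87.518 N.
Along the incline: F cos 26.57° − mg sin 26.57° − μN = ma, so 234.959 − 109.564 − 87.518 = 25 a, giving a = 1.5151 m/s².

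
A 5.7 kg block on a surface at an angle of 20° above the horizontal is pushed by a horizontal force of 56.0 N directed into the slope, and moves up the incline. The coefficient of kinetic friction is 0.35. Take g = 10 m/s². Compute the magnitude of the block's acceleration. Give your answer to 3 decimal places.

The horizontal push has components F cos 20° = 56.0 × 0.9397 = 52.623 N up the incline and F sin 20° = 56.0 × 0.3420 = 19.152 N pressing into the surface.
The normal force is therefore N = mg cos 20° + F sin 20° = 53.563 + 19.152 = 72.715 N, and kinetic friction down the slope is μN = 0.35 × 72.715 = 25.450 N.
Along the incline: F cos 20° − mg sin 20° − μN = ma, so 52.623 − 19.494 − 25.450 = 5.7 a, giving a = 1.3472 m/s².

1.347 m/s²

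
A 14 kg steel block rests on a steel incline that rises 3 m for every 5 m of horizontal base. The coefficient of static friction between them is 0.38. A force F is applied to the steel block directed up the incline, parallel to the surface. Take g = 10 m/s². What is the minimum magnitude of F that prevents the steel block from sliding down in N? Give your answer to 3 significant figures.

The normal force is N = mg cos 30.96° = 120.049 N. With F at its minimum the steel block is on the verge of sliding down, so static friction is at its maximum μ_s N = 0.38 × 120.049 = 45.619 N and acts up the slope.
Equilibrium along the incline: F + μ_s N = mg sin 30.96°, so F = 72.029 − 45.619 = 26.410 N.

26.4 N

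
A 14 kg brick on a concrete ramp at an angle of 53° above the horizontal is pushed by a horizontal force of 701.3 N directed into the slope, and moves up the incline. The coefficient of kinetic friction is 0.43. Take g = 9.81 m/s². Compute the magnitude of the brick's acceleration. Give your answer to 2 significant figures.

2.6 m/s²

The horizontal push has components F cos 53° = 701.3 × 0.6018 = 422.042 N up the incline and F sin 53° = 701.3 × 0.7986 = 560.058 N pressing into the surface.
The normal force is therefore N = mg cos 53° + F sin 53° = 82.651 + 560.058 = 642.709 N, and kinetic friction down the slope is μN = 0.43 × 642.709 = 276.365 N.
Along the incline: F cos 53° − mg sin 53° − μN = ma, so 422.042 − 109.680 − 276.365 = 14 a, giving a = 2.5712 m/s².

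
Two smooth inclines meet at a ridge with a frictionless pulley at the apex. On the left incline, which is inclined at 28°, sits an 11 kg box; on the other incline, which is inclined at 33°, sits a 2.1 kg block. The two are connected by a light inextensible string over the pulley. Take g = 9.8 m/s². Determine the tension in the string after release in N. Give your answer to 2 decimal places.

Resolve each weight along its own incline: the 11 kg mass has component 11 × 9.8 × sin 28° = 50.609 N down its slope, and the 2.1 kg mass has 2.1 × 9.8 × sin 33° = 11.209 N down its slope.
The 11 kg side's 50.609 N exceeds the other side's 11.209 N, so that mass slides down and the 2.1 kg mass slides up. Taking that direction as positive, Newton's second law for the whole system gives 50.609 − 11.209 = (11 + 2.1) a, so a = 39.400 / 13.1 = 3.0076 m/s².
For the 2.1 kg mass (up-slope positive): T − 11.209 = 2.1 × 3.0076, so T = 17.525 N.

17.52 N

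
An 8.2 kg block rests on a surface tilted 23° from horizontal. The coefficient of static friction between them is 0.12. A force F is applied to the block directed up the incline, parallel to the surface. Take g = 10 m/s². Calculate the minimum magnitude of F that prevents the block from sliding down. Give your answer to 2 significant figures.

The normal force is N = mg cos 23° = 75.481 N. With F at its minimum the block is on the verge of sliding down, so static friction is at its maximum μ_s N = 0.12 × 75.481 = 9.058 N and acts up the slope.
Equilibrium along the incline: F + μ_s N = mg sin 23°, so F = 32.040 − 9.058 = 22.982 N.

23 N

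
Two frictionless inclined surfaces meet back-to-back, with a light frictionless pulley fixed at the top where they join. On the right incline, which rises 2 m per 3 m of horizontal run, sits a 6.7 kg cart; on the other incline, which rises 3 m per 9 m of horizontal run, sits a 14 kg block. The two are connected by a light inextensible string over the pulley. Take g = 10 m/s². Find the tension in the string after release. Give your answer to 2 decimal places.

39.47 N

Resolve each weight along its own incline: the 6.7 kg mass has component 6.7 × 10 × sin 33.69° = 37.165 N down its slope, and the 14 kg mass has 14 × 10 × sin 18.43° = 44.272 N down its slope.
The 14 kg side's 44.272 N exceeds the other side's 37.165 N, so that mass slides down and the 6.7 kg mass slides up. Taking that direction as positive, Newton's second law for the whole system gives 44.272 − 37.165 = (6.7 + 14) a, so a = 7.107 / 20.7 = 0.3433 m/s².
For the 6.7 kg mass (up-slope positive): T − 37.165 = 6.7 × 0.3433, so T = 39.465 N.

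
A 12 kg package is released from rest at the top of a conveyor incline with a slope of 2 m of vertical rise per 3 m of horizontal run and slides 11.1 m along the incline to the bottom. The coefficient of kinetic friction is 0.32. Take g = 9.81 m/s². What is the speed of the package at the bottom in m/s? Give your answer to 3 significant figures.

The weight component along the incline is mg sin 33.69° = 65.299 N and the normal force is N = mg cos 33.69° = 97.949 N.
Friction up the slope is f = μN = 0.32 × 97.949 = 31.344 N, so the net downslope force is 65.299 − 31.344 = 33.955 N and a = 33.955 / 12 = 2.8296 m/s².
Starting from rest over a distance of 11.1 m, v² = 2aL = 2 × 2.8296 × 11.1 = 62.8171, so v = 7.9257 m/s.

7.93 m/s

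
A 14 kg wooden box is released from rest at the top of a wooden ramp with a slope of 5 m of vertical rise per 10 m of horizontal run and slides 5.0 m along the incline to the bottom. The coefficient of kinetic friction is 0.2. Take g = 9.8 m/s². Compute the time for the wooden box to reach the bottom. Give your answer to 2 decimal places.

The weight component along the incline is mg sin 26.57° = 61.358 N and the normal force is N = mg cos 26.57° = 122.715 N.
Friction up the slope is f = μN = 0.2 × 122.715 = 24.543 N, so the net downslope force is 61.358 − 24.543 = 36.815 N and a = 36.815 / 14 = 2.6296 m/s².
Starting from rest, L = ½at², so t = √(2L/a) = √(2 × 5.0 / 2.6296) = 1.9501 s.

1.95 s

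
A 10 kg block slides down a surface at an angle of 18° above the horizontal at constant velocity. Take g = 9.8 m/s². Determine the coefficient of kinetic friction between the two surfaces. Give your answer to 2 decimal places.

0.32

At constant velocity the net force along the incline is zero: mg sin 18° = μ mg cos 18°.
So μ = tan 18° = 0.3090 / 0.9511 = 0.3249.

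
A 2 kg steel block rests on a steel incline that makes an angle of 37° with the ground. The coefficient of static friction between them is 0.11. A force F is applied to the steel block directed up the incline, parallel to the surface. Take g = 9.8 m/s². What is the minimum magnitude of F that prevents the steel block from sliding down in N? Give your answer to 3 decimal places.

The normal force is N = mg cos 37° = 15.653 N. With F at its minimum the steel block is on the verge of sliding down, so static friction is at its maximum μ_s N = 0.11 × 15.653 = 1.722 N and acts up the slope.
Equilibrium along the incline: F + μ_s N = mg sin 37°, so F = 11.796 − 1.722 = 10.074 N.

10.074 N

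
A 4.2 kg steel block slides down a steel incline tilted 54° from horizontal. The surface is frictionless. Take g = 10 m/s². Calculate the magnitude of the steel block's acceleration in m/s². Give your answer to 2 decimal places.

8.09 m/s²

Resolving the weight along the incline: the component pulling the steel block down the slope is mg sin 54° = 4.2 × 10 × 0.8090 = 33.978 N, and the normal force is N = mg cos 54° = 4.2 × 10 × 0.5878 = 24.688 N.
With no friction the net force along the incline is 33.978 N, so a = g sin 54° = 33.978 / 4.2 = 8.0900 m/s².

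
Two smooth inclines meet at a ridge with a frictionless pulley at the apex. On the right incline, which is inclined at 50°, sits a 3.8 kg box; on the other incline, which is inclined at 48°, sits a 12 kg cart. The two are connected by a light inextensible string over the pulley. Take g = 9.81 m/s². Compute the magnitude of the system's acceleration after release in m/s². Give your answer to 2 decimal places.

3.73 m/s²

Resolve each weight along its own incline: the 3.8 kg mass has component 3.8 × 9.81 × sin 50° = 28.557 N down its slope, and the 12 kg mass has 12 × 9.81 × sin 48° = 87.483 N down its slope.
The 12 kg side's 87.483 N exceeds the other side's 28.557 N, so that mass slides down and the 3.8 kg mass slides up. Taking that direction as positive, Newton's second law for the whole system gives 87.483 − 28.557 = (3.8 + 12) a, so a = 58.926 / 15.8 = 3.7295 m/s².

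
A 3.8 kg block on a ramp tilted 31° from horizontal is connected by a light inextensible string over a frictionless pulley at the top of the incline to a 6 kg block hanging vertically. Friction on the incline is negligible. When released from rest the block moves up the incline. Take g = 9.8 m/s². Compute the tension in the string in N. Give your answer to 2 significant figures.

For the block on the incline: the weight component along the slope is m₁g sin 31° = 3.8 × 9.8 × 0.5150 = 19.179 N and the normal force is N = m₁g cos 31° = 31.921 N.
Newton's second law for the block (up-slope positive): T − 19.179 = 3.8 a. For the hanging block (downward positive): 6 × 9.8 − T = 6 a.
Adding the two equations eliminates T: 39.621 = 9.8 a, so a = 4.0430 m/s².
Then from the hanging block's equation, T = 6 × (9.8 − 4.0430) = 34.542 N.

35 N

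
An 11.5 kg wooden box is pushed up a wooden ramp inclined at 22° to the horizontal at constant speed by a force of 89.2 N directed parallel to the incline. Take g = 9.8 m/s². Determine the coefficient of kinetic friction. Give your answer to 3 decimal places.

At constant speed ΣF = 0 along the incline. The applied 89.2 N acts up the slope; the weight component mg sin 22° = 42.218 N and kinetic friction μN both act down the slope.
So 89.2 = 42.218 + μ × 104.494, giving μ = (89.2 − 42.218) / 104.494 = 0.4496.

0.450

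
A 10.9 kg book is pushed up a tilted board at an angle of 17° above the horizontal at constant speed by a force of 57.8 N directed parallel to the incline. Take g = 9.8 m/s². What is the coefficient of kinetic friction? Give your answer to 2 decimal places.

At constant speed ΣF = 0 along the incline. The applied 57.8 N acts up the slope; the weight component mg sin 17° = 31.231 N and kinetic friction μN both act down the slope.
So 57.8 = 31.231 + μ × 102.152, giving μ = (57.8 − 31.231) / 102.152 = 0.2601.

0.26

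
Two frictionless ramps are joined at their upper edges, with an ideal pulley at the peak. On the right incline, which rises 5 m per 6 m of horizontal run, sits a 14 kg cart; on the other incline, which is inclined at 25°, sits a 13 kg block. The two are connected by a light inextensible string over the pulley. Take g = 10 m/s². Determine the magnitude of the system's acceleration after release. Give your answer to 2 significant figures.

1.3 m/s²

Resolve each weight along its own incline: the 14 kg mass has component 14 × 10 × sin 39.81° = 89.626 N down its slope, and the 13 kg mass has 13 × 10 × sin 25° = 54.940 N down its slope.
The 14 kg side's 89.626 N exceeds the other side's 54.940 N, so that mass slides down and the 13 kg mass slides up. Taking that direction as positive, Newton's second law for the whole system gives 89.626 − 54.940 = (14 + 13) a, so a = 34.686 / 27 = 1.2847 m/s².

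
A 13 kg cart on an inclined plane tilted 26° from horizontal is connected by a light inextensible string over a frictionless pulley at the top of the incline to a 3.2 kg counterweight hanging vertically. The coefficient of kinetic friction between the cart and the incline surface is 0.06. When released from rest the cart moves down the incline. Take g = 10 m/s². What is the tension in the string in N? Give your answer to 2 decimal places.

For the cart on the incline: the weight component along the slope is m₁g sin 26° = 13 × 10 × 0.4384 = 56.992 N and the normal force is N = m₁g cos 26° = 116.843 N.
Kinetic friction opposes the cart's motion down the incline: f = μN = 0.06 × 116.843 = 7.011 N acting up the slope.
Newton's second law for the cart (down-slope positive): 56.992 − 7.011 − T = 13 a. For the hanging counterweight (upward positive): T − 3.2 × 10 = 3.2 a.
Adding the two equations eliminates T: 17.981 = 16.2 a, so a = 1.1099 m/s².
Then from the hanging counterweight's equation, T = 3.2 × (10 + 1.1099) = 35.552 N.

35.55 N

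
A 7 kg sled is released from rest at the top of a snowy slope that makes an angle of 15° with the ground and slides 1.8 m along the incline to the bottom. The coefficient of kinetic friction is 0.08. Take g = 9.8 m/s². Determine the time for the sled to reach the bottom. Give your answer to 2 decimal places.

The weight component along the incline is mg sin 15° = 17.755 N and the normal force is N = mg cos 15° = 66.263 N.
Friction up the slope is f = μN = 0.08 × 66.263 = 5.301 N, so the net downslope force is 17.755 − 5.301 = 12.454 N and a = 12.454 / 7 = 1.7791 m/s².
Starting from rest, L = ½at², so t = √(2L/a) = √(2 × 1.8 / 1.7791) = 1.4225 s.

1.42 s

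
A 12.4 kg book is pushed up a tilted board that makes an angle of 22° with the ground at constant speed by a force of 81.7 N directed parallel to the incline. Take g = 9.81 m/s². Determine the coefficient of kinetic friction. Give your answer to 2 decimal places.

At constant speed ΣF = 0 along the incline. The applied 81.7 N acts up the slope; the weight component mg sin 22° = 45.569 N and kinetic friction μN both act down the slope.
So 81.7 = 45.569 + μ × 112.786, giving μ = (81.7 − 45.569) / 112.786 = 0.3204.

0.32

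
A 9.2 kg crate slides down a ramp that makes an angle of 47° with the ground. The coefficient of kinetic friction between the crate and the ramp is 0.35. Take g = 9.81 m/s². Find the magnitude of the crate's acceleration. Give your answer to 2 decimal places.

Resolving the weight along the incline: the component pulling the crate down the slope is mg sin 47° = 9.2 × 9.81 × 0.7314 = 66.010 N, and the normal force is N = mg cos 47° = 9.2 × 9.81 × 0.6820 = 61.552 N.
Kinetic friction acts up the slope with magnitude f = μN = 0.35 × 61.552 = 21.543 N.
Net force along the incline is 66.010 − 21.543 = 44.467 N, so a = 44.467 / 9.2 = 4.8334 m/s².

4.83 m/s²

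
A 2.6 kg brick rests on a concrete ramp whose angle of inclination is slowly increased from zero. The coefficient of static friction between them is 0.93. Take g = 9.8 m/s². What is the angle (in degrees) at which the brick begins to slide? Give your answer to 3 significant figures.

42.9°

At the threshold of sliding, static friction is at its maximum μ_s N and exactly balances the weight component along the incline: mg sin θ = μ_s mg cos θ.
Hence tan θ = μ_s = 0.93, so θ = arctan(0.93) = 42.9228°.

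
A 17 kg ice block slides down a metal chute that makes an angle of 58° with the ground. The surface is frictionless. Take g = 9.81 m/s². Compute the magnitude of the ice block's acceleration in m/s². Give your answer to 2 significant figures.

Resolving the weight along the incline: the component pulling the ice block down the slope is mg sin 58° = 17 × 9.81 × 0.8480 = 141.421 N, and the normal force is N = mg cos 58° = 17 × 9.81 × 0.5299 = 88.371 N.
With no friction the net force along the incline is 141.421 N, so a = g sin 58° = 141.421 / 17 = 8.3189 m/s².

8.3 m/s²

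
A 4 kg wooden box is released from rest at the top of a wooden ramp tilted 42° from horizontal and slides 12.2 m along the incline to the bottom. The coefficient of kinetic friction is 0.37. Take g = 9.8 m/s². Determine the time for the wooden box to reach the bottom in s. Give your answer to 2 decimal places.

The weight component along the incline is mg sin 42° = 26.230 N and the normal force is N = mg cos 42° = 29.131 N.
Friction up the slope is f = μN = 0.37 × 29.131 = 10.778 N, so the net downslope force is 26.230 − 10.778 = 15.452 N and a = 15.452 / 4 = 3.8630 m/s².
Starting from rest, L = ½at², so t = √(2L/a) = √(2 × 12.2 / 3.8630) = 2.5132 s.

2.51 s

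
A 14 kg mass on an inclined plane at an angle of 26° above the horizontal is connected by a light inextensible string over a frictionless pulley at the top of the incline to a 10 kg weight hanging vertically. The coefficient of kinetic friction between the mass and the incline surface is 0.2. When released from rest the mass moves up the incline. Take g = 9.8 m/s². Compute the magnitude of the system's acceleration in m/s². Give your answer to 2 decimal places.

0.55 m/s²

For the mass on the incline: the weight component along the slope is m₁g sin 26° = 14 × 9.8 × 0.4384 = 60.148 N and the normal force is N = m₁g cos 26° = 123.315 N.
Kinetic friction opposes the mass's motion up the incline: f = μN = 0.2 × 123.315 = 24.663 N acting down the slope.
Newton's second law for the mass (up-slope positive): T − 60.148 − 24.663 = 14 a. For the hanging weight (downward positive): 10 × 9.8 − T = 10 a.
Adding the two equations eliminates T: 13.189 = 24 a, so a = 0.5495 m/s².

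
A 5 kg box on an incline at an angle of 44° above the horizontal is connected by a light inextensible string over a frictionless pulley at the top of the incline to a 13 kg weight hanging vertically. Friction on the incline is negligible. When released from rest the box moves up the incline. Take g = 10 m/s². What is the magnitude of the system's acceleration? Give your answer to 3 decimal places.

For the box on the incline: the weight component along the slope is m₁g sin 44° = 5 × 10 × 0.6947 = 34.735 N and the normal force is N = m₁g cos 44° = 35.967 N.
Newton's second law for the box (up-slope positive): T − 34.735 = 5 a. For the hanging weight (downward positive): 13 × 10 − T = 13 a.
Adding the two equations eliminates T: 95.265 = 18 a, so a = 5.2925 m/s².

5.293 m/s²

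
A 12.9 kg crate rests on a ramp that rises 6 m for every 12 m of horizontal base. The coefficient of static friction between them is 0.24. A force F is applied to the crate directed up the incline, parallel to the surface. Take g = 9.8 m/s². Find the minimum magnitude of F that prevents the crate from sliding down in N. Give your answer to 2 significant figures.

29 N

The normal force is N = mg cos 26.57° = 113.073 N. With F at its minimum the crate is on the verge of sliding down, so static friction is at its maximum μ_s N = 0.24 × 113.073 = 27.138 N and acts up the slope.
Equilibrium along the incline: F + μ_s N = mg sin 26.57°, so F = 56.537 − 27.138 = 29.399 N.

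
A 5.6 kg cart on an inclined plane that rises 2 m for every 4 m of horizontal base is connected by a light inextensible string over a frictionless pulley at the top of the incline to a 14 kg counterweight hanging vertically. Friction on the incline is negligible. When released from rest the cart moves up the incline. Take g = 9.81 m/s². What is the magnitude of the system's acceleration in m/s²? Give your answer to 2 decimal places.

5.75 m/s²

For the cart on the incline: the weight component along the slope is m₁g sin 26.57° = 5.6 × 9.81 × 0.4472 = 24.567 N and the normal force is N = m₁g cos 26.57° = 49.136 N.
Newton's second law for the cart (up-slope positive): T − 24.567 = 5.6 a. For the hanging counterweight (downward positive): 14 × 9.81 − T = 14 a.
Adding the two equations eliminates T: 112.773 = 19.6 a, so a = 5.7537 m/s².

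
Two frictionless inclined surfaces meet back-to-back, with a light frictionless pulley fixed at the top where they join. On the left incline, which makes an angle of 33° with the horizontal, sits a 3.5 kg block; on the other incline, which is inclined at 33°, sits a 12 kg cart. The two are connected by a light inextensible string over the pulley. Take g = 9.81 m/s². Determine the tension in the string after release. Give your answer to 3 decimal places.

28.955 N

Resolve each weight along its own incline: the 3.5 kg mass has component 3.5 × 9.81 × sin 33° = 18.700 N down its slope, and the 12 kg mass has 12 × 9.81 × sin 33° = 64.115 N down its slope.
The 12 kg side's 64.115 N exceeds the other side's 18.700 N, so that mass slides down and the 3.5 kg mass slides up. Taking that direction as positive, Newton's second law for the whole system gives 64.115 − 18.700 = (3.5 + 12) a, so a = 45.415 / 15.5 = 2.9300 m/s².
For the 3.5 kg mass (up-slope positive): T − 18.700 = 3.5 × 2.9300, so T = 28.955 N.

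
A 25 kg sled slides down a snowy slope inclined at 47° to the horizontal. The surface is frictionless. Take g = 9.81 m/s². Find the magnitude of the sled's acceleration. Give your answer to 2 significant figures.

7.2 m/s²

Resolving the weight along the incline: the component pulling the sled down the slope is mg sin 47° = 25 × 9.81 × 0.7314 = 179.376 N, and the normal force is N = mg cos 47° = 25 × 9.81 × 0.6820 = 167.261 N.
With no friction the net force along the incline is 179.376 N, so a = g sin 47° = 179.376 / 25 = 7.1750 m/s².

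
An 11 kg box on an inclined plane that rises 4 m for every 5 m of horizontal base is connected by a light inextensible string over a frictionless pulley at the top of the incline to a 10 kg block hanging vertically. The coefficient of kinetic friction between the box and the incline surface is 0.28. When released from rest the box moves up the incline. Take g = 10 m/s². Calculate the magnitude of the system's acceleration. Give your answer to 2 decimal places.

0.34 m/s²

For the box on the incline: the weight component along the slope is m₁g sin 38.66° = 11 × 10 × 0.6247 = 68.717 N and the normal force is N = m₁g cos 38.66° = 85.896 N.
Kinetic friction opposes the box's motion up the incline: f = μN = 0.28 × 85.896 = 24.051 N acting down the slope.
Newton's second law for the box (up-slope positive): T − 68.717 − 24.051 = 11 a. For the hanging block (downward positive): 10 × 10 − T = 10 a.
Adding the two equations eliminates T: 7.232 = 21 a, so a = 0.3444 m/s².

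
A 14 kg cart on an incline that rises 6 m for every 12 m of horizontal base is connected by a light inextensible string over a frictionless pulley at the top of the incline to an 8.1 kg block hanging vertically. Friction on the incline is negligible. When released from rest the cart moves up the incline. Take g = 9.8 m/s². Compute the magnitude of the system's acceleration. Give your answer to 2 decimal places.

0.82 m/s²

For the cart on the incline: the weight component along the slope is m₁g sin 26.57° = 14 × 9.8 × 0.4472 = 61.356 N and the normal force is N = m₁g cos 26.57° = 122.715 N.
Newton's second law for the cart (up-slope positive): T − 61.356 = 14 a. For the hanging block (downward positive): 8.1 × 9.8 − T = 8.1 a.
Adding the two equations eliminates T: 18.024 = 22.1 a, so a = 0.8156 m/s².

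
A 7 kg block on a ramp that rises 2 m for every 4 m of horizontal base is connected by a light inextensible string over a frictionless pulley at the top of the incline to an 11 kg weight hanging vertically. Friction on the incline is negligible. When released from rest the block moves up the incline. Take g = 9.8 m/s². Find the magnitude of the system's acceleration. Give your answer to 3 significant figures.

4.28 m/s²

For the block on the incline: the weight component along the slope is m₁g sin 26.57° = 7 × 9.8 × 0.4472 = 30.678 N and the normal force is N = m₁g cos 26.57° = 61.358 N.
Newton's second law for the block (up-slope positive): T − 30.678 = 7 a. For the hanging weight (downward positive): 11 × 9.8 − T = 11 a.
Adding the two equations eliminates T: 77.122 = 18 a, so a = 4.2846 m/s².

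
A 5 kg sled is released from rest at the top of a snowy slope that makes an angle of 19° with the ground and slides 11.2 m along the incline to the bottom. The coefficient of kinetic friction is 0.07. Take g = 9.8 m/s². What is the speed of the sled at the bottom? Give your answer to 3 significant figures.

The weight component along the incline is mg sin 19° = 15.953 N and the normal force is N = mg cos 19° = 46.330 N.
Friction up the slope is f = μN = 0.07 × 46.330 = 3.243 N, so the net downslope force is 15.953 − 3.243 = 12.710 N and a = 12.710 / 5 = 2.5420 m/s².
Starting from rest over a distance of 11.2 m, v² = 2aL = 2 × 2.5420 × 11.2 = 56.9408, so v = 7.5459 m/s.

7.55 m/s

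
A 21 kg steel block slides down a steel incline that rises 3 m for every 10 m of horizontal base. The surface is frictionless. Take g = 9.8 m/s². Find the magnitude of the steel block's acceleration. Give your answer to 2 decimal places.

2.82 m/s²

Resolving the weight along the incline: the component pulling the steel block down the slope is mg sin 16.70° = 21 × 9.8 × 0.2873 = 59.126 N, and the normal force is N = mg cos 16.70° = 21 × 9.8 × 0.9578 = 197.115 N.
With no friction the net force along the incline is 59.126 N, so a = g sin 16.70° = 59.126 / 21 = 2.8155 m/s².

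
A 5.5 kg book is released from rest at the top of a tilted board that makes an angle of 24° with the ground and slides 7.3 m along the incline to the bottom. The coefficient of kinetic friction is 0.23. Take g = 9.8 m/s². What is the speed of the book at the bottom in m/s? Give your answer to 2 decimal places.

The weight component along the incline is mg sin 24° = 21.923 N and the normal force is N = mg cos 24° = 49.240 N.
Friction up the slope is f = μN = 0.23 × 49.240 = 11.325 N, so the net downslope force is 21.923 − 11.325 = 10.598 N and a = 10.598 / 5.5 = 1.9269 m/s².
Starting from rest over a distance of 7.3 m, v² = 2aL = 2 × 1.9269 × 7.3 = 28.1327, so v = 5.3040 m/s.

5.30 m/s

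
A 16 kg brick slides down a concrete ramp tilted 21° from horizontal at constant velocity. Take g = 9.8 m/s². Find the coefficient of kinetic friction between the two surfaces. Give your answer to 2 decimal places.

At constant velocity the net force along the incline is zero: mg sin 21° = μ mg cos 21°.
So μ = tan 21° = 0.3584 / 0.9336 = 0.3839.

0.38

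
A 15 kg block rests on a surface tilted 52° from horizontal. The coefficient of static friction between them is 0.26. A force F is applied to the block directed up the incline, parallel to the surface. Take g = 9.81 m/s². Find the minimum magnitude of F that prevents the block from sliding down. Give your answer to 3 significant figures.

The normal force is N = mg cos 52° = 90.595 N. With F at its minimum the block is on the verge of sliding down, so static friction is at its maximum μ_s N = 0.26 × 90.595 = 23.555 N and acts up the slope.
Equilibrium along the incline: F + μ_s N = mg sin 52°, so F = 115.956 − 23.555 = 92.401 N.

92.4 N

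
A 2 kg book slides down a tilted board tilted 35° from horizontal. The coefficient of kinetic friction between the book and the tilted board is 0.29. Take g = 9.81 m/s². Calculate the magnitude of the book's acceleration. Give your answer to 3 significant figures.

Resolving the weight along the incline: the component pulling the book down the slope is mg sin 35° = 2 × 9.81 × 0.5736 = 11.254 N, and the normal force is N = mg cos 35° = 2 × 9.81 × 0.8192 = 16.073 N.
Kinetic friction acts up the slope with magnitude f = μN = 0.29 × 16.073 = 4.661 N.
Net force along the incline is 11.254 − 4.661 = 6.593 N, so a = 6.593 / 2 = 3.2965 m/s².

3.30 m/s²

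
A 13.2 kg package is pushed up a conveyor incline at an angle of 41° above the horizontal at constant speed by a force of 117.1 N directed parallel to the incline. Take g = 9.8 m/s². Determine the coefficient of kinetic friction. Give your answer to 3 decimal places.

0.330

At constant speed ΣF = 0 along the incline. The applied 117.1 N acts up the slope; the weight component mg sin 41° = 84.868 N and kinetic friction μN both act down the slope.
So 117.1 = 84.868 + μ × 97.629, giving μ = (117.1 − 84.868) / 97.629 = 0.3301.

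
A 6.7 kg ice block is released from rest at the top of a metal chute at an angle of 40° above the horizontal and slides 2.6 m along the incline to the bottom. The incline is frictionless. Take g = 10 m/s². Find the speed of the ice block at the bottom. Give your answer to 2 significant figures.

5.8 m/s

The weight component along the incline is mg sin 40° = 43.067 N and the normal force is N = mg cos 40° = 51.325 N.
With no friction, a = g sin 40° = 6.4279 m/s².
Starting from rest over a distance of 2.6 m, v² = 2aL = 2 × 6.4279 × 2.6 = 33.4251, so v = 5.7814 m/s.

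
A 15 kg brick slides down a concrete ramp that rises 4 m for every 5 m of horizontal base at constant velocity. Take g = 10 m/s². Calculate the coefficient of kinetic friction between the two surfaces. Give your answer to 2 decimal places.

At constant velocity the net force along the incline is zero: mg sin 38.66° = μ mg cos 38.66°.
So μ = tan 38.66° = 0.6247 / 0.7809 = 0.8000.

0.80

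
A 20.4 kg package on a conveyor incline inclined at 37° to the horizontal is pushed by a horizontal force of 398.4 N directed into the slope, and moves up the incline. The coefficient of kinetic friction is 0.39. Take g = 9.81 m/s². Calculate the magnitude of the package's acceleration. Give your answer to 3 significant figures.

2.05 m/s²

The horizontal push has components F cos 37° = 398.4 × 0.7986 = 318.162 N up the incline and F sin 37° = 398.4 × 0.6018 = 239.757 N pressing into the surface.
The normal force is therefore N = mg cos 37° + F sin 37° = 159.819 + 239.757 = 399.576 N, and kinetic friction down the slope is μN = 0.39 × 399.576 = 155.835 N.
Along the incline: F cos 37° − mg sin 37° − μN = ma, so 318.162 − 120.435 − 155.835 = 20.4 a, giving a = 2.0535 m/s².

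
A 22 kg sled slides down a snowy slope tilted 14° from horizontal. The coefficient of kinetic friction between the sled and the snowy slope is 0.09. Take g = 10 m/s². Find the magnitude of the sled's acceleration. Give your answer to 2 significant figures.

1.5 m/s²

Resolving the weight along the incline: the component pulling the sled down the slope is mg sin 14° = 22 × 10 × 0.2419 = 53.218 N, and the normal force is N = mg cos 14° = 22 × 10 × 0.9703 = 213.466 N.
Kinetic friction acts up the slope with magnitude f = μN = 0.09 × 213.466 = 19.212 N.
Net force along the incline is 53.218 − 19.212 = 34.006 N, so a = 34.006 / 22 = 1.5457 m/s².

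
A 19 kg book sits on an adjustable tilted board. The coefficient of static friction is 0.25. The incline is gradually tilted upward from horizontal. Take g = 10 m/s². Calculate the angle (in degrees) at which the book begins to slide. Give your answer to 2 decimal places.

At the threshold of sliding, static friction is at its maximum μ_s N and exactly balances the weight component along the incline: mg sin θ = μ_s mg cos θ.
Hence tan θ = μ_s = 0.25, so θ = arctan(0.25) = 14.0362°.

14.04°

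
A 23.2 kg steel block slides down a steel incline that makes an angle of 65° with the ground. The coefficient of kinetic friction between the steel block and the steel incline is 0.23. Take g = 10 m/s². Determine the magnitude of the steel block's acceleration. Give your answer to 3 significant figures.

Resolving the weight along the incline: the component pulling the steel block down the slope is mg sin 65° = 23.2 × 10 × 0.9063 = 210.262 N, and the normal force is N = mg cos 65° = 23.2 × 10 × 0.4226 = 98.043 N.
Kinetic friction acts up the slope with magnitude f = μN = 0.23 × 98.043 = 22.550 N.
Net force along the incline is 210.262 − 22.550 = 187.712 N, so a = 187.712 / 23.2 = 8.0910 m/s².

8.09 m/s²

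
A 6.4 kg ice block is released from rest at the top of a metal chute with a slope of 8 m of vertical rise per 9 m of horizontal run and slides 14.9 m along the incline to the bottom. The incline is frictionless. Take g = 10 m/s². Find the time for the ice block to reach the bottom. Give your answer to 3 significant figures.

2.12 s

The weight component along the incline is mg sin 41.63° = 42.519 N and the normal force is N = mg cos 41.63° = 47.834 N.
With no friction, a = g sin 41.63° = 6.6436 m/s².
Starting from rest, L = ½at², so t = √(2L/a) = √(2 × 14.9 / 6.6436) = 2.1179 s.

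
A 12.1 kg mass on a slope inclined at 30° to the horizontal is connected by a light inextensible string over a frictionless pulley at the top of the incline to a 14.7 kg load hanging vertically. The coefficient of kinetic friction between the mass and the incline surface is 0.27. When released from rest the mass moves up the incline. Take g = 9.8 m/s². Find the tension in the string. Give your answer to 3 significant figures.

For the mass on the incline: the weight component along the slope is m₁g sin 30° = 12.1 × 9.8 × 0.5000 = 59.290 N and the normal force is N = m₁g cos 30° = 102.693 N.
Kinetic friction opposes the mass's motion up the incline: f = μN = 0.27 × 102.693 = 27.727 N acting down the slope.
Newton's second law for the mass (up-slope positive): T − 59.290 − 27.727 = 12.1 a. For the hanging load (downward positive): 14.7 × 9.8 − T = 14.7 a.
Adding the two equations eliminates T: 57.043 = 26.8 a, so a = 2.1285 m/s².
Then from the hanging load's equation, T = 14.7 × (9.8 − 2.1285) = 112.771 N.

113 N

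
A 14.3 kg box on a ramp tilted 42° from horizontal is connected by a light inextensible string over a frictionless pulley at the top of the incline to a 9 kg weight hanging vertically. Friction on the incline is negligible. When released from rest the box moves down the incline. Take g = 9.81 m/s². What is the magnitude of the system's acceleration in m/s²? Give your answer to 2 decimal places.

0.24 m/s²

For the box on the incline: the weight component along the slope is m₁g sin 42° = 14.3 × 9.81 × 0.6691 = 93.863 N and the normal force is N = m₁g cos 42° = 104.251 N.
Newton's second law for the box (down-slope positive): 93.863 − T = 14.3 a. For the hanging weight (upward positive): T − 9 × 9.81 = 9 a.
Adding the two equations eliminates T: 5.573 = 23.3 a, so a = 0.2392 m/s².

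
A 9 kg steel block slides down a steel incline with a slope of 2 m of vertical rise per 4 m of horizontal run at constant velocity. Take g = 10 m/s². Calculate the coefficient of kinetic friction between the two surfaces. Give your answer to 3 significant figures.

At constant velocity the net force along the incline is zero: mg sin 26.57° = μ mg cos 26.57°.
So μ = tan 26.57° = 0.4472 / 0.8944 = 0.5000.

0.500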